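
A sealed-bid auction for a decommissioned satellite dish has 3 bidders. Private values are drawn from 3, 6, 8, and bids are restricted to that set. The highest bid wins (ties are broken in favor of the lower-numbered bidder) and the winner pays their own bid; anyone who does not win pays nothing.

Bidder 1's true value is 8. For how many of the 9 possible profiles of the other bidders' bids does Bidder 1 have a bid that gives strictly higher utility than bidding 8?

4

Others bid (3, 3): truth gives 0; bid 3 gives 5 > 0. Violating.
Others bid (3, 6): truth gives 0; bid 6 gives 2 > 0. Violating.
Others bid (6, 3): truth gives 0; bid 6 gives 2 > 0. Violating.
Others bid (6, 6): truth gives 0; bid 6 gives 2 > 0. Violating.
Others bid (3, 8): truth gives 0; no alternative beats it.
Others bid (6, 8): truth gives 0; no alternative beats it.
(Checking all 9 profiles: 4 have a profitable deviation, 5 do not.)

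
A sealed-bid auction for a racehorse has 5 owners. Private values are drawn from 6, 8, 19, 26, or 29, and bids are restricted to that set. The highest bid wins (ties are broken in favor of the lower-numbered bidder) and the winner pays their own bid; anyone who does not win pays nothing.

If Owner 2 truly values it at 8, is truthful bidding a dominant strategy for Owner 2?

Yes

Check each profile of the others' bids and compare truth against every alternative bid.
Others bid (6, 6, 6, 6): truth gives 0, best alternative gives 0.
Others bid (6, 6, 6, 8): truth gives 0, best alternative gives 0.
Others bid (6, 6, 6, 19): truth gives 0, best alternative gives 0.
Others bid (6, 6, 6, 26): truth gives 0, best alternative gives 0.
Others bid (6, 6, 6, 29): truth gives 0, best alternative gives 0.
Others bid (6, 6, 8, 6): truth gives 0, best alternative gives 0.
(Remaining 619 profiles checked similarly; truth is weakly best in each.)
In every case the truthful bid is at least as good as any alternative, so it is a dominant strategy.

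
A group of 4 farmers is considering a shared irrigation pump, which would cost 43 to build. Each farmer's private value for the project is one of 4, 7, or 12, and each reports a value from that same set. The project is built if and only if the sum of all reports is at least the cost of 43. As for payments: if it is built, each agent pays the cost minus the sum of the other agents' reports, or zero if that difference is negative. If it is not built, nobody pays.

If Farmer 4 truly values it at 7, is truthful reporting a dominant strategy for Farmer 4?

Yes

Check each profile of the others' reports and compare truth against every alternative report.
Others report (4, 4, 4): truth gives 0, best alternative gives 0.
Others report (4, 4, 7): truth gives 0, best alternative gives 0.
Others report (4, 4, 12): truth gives 0, best alternative gives 0.
Others report (4, 7, 4): truth gives 0, best alternative gives 0.
Others report (4, 7, 7): truth gives 0, best alternative gives 0.
Others report (4, 7, 12): truth gives 0, best alternative gives 0.
(Remaining 21 profiles checked similarly; truth is weakly best in each.)
In every case the truthful report is at least as good as any alternative, so it is a dominant strategy.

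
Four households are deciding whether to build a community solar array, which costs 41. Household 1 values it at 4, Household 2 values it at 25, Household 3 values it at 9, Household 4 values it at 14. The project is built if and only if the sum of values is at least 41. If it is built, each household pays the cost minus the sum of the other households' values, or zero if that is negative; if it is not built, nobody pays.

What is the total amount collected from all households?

Total value 52 ≥ cost 41, so it is built.
Household 1: others sum to 48; max(0, 41 - 48) = 0.
Household 2: others sum to 27; max(0, 41 - 27) = 14.
Household 3: others sum to 43; max(0, 41 - 43) = 0.
Household 4: others sum to 38; max(0, 41 - 38) = 3.
Total collected = 0 + 14 + 0 + 3 = 17.

17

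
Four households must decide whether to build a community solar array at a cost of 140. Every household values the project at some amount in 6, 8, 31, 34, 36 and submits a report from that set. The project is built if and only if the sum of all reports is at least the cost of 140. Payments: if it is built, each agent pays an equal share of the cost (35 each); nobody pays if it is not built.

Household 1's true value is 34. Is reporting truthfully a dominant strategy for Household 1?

Consider the case where Household 2 reports 34, Household 3 reports 36 and Household 4 reports 36.
Truthful report 34: project built, pays 35, utility 34 - 35 = -1.
Report 6 instead: project not built, utility 0.
Since 0 > -1, reporting 6 is strictly better here, so truthful reporting is not dominant.

No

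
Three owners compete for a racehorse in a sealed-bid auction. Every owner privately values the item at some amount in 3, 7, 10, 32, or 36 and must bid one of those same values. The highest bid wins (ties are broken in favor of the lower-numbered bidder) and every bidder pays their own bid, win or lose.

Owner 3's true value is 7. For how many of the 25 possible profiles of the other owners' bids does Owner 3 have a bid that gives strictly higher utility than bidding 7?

Others bid (3, 7): truth gives -7; bid 3 gives -3 > -7. Violating.
Others bid (3, 10): truth gives -7; bid 3 gives -3 > -7. Violating.
Others bid (3, 32): truth gives -7; bid 3 gives -3 > -7. Violating.
Others bid (3, 36): truth gives -7; bid 3 gives -3 > -7. Violating.
Others bid (3, 3): truth gives 0; no alternative beats it.
(Checking all 25 profiles: 24 have a profitable deviation, 1 does not.)

24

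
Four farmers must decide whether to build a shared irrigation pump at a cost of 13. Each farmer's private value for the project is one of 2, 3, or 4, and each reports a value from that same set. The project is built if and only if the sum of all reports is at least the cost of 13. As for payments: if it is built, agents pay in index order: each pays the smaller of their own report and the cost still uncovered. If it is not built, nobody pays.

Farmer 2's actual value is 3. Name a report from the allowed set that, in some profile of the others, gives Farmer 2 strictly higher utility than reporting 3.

Suppose Farmer 1 reports 3, Farmer 3 reports 4 and Farmer 4 reports 4.
Report 3: project built, pays 3, utility 3 - 3 = 0.
Report 2: project built, pays 2, utility 3 - 2 = 1.
So reporting 2 beats truth here (1 > 0).

2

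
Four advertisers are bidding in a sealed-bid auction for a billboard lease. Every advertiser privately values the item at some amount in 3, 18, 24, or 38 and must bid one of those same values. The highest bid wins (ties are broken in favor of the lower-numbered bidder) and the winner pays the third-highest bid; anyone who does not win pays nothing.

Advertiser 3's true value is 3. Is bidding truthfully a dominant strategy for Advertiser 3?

Check each profile of the others' bids and compare truth against every alternative bid.
Others bid (3, 3, 3): truth gives 0, best alternative gives 0.
Others bid (3, 3, 18): truth gives 0, best alternative gives 0.
Others bid (3, 3, 24): truth gives 0, best alternative gives 0.
Others bid (3, 3, 38): truth gives 0, best alternative gives 0.
Others bid (3, 18, 3): truth gives 0, best alternative gives 0.
Others bid (3, 18, 18): truth gives 0, best alternative gives 0.
(Remaining 58 profiles checked similarly; truth is weakly best in each.)
In every case the truthful bid is at least as good as any alternative, so it is a dominant strategy.

Yes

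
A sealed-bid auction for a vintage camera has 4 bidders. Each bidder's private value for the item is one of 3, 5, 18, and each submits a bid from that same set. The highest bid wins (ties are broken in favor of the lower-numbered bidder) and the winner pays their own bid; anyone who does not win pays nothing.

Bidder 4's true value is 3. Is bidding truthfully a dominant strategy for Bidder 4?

Check each profile of the others' bids and compare truth against every alternative bid.
Others bid (3, 3, 3): truth gives 0, best alternative gives -2.
Others bid (3, 3, 5): truth gives 0, best alternative gives 0.
Others bid (3, 3, 18): truth gives 0, best alternative gives 0.
Others bid (3, 5, 3): truth gives 0, best alternative gives 0.
Others bid (3, 5, 5): truth gives 0, best alternative gives 0.
Others bid (3, 5, 18): truth gives 0, best alternative gives 0.
(Remaining 21 profiles checked similarly; truth is weakly best in each.)
In every case the truthful bid is at least as good as any alternative, so it is a dominant strategy.

Yes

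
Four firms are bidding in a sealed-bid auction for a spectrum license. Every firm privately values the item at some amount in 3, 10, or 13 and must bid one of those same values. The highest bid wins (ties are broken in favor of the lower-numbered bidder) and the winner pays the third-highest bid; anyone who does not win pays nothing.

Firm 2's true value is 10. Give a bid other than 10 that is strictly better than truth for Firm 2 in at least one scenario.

Suppose Firm 1 bids 3, Firm 3 bids 3 and Firm 4 bids 13.
Bid 10: loses, pays 0, utility 0.
Bid 13: wins, pays 3, utility 10 - 3 = 7.
So bidding 13 beats truth here (7 > 0).

13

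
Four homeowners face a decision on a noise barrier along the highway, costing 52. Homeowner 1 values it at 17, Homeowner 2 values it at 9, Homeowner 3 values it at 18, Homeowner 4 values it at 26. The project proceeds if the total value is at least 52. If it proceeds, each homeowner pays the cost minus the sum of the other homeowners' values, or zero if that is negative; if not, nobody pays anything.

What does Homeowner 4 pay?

Total value 70 ≥ cost 52, so the project is built.
The other homeowners' values sum to 44.
Cost minus that sum is 52 - 44 = 8.

8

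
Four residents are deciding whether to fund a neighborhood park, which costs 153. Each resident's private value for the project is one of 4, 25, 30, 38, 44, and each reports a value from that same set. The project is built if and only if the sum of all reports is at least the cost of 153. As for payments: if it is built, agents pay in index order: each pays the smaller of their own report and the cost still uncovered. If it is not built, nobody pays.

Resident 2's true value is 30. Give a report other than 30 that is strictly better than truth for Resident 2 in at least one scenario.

25

Suppose Resident 1 reports 44, Resident 3 reports 44 and Resident 4 reports 44.
Report 30: project built, pays 30, utility 30 - 30 = 0.
Report 25: project built, pays 25, utility 30 - 25 = 5.
So reporting 25 beats truth here (5 > 0).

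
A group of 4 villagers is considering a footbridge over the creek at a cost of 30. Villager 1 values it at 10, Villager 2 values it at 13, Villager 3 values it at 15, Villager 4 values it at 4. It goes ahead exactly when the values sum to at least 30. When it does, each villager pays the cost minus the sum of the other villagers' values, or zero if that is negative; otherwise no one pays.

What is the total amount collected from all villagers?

Total value 42 ≥ cost 30, so it is built.
Villager 1: others sum to 32; max(0, 30 - 32) = 0.
Villager 2: others sum to 29; max(0, 30 - 29) = 1.
Villager 3: others sum to 27; max(0, 30 - 27) = 3.
Villager 4: others sum to 38; max(0, 30 - 38) = 0.
Total collected = 0 + 1 + 3 + 0 = 4.

4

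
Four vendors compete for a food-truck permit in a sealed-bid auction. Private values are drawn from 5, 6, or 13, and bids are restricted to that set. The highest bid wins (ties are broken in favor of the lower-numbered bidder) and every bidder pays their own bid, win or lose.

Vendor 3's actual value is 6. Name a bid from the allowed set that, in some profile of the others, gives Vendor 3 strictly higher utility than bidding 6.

5

Suppose Vendor 1 bids 5, Vendor 2 bids 5 and Vendor 4 bids 13.
Bid 6: loses but pays 6, utility -6.
Bid 5: loses but pays 5, utility -5.
So bidding 5 beats truth here (-5 > -6).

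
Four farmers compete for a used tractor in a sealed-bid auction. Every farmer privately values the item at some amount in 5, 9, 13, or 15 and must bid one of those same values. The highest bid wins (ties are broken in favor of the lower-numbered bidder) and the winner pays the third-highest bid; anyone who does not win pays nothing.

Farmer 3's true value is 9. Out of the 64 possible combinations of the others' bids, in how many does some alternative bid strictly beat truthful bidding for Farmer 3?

Others bid (5, 5, 13): truth gives 0; bid 13 gives 4 > 0. Violating.
Others bid (5, 5, 15): truth gives 0; bid 15 gives 4 > 0. Violating.
Others bid (5, 9, 5): truth gives 0; bid 13 gives 4 > 0. Violating.
Others bid (5, 13, 5): truth gives 0; bid 15 gives 4 > 0. Violating.
Others bid (5, 5, 5): truth gives 4; no alternative beats it.
Others bid (5, 5, 9): truth gives 4; no alternative beats it.
(Checking all 64 profiles: 6 have a profitable deviation, 58 do not.)

6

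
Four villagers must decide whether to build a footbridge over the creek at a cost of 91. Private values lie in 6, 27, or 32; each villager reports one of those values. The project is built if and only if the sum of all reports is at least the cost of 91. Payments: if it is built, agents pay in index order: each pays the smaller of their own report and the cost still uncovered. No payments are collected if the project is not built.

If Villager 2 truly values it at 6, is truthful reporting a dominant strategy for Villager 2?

Check each profile of the others' reports and compare truth against every alternative report.
Others report (6, 27, 32): truth gives 0, best alternative gives -21.
Others report (6, 32, 27): truth gives 0, best alternative gives -21.
Others report (6, 32, 32): truth gives 0, best alternative gives -21.
Others report (27, 6, 32): truth gives 0, best alternative gives -21.
Others report (27, 27, 27): truth gives 0, best alternative gives -21.
Others report (27, 27, 32): truth gives 0, best alternative gives -21.
(Remaining 21 profiles checked similarly; truth is weakly best in each.)
In every case the truthful report is at least as good as any alternative, so it is a dominant strategy.

Yes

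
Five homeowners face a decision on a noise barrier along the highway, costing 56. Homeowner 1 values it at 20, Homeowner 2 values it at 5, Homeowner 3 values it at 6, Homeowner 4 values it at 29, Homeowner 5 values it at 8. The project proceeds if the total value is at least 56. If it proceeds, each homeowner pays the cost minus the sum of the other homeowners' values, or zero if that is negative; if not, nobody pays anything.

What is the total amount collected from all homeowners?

Total value 68 ≥ cost 56, so it is built.
Homeowner 1: others sum to 48; max(0, 56 - 48) = 8.
Homeowner 2: others sum to 63; max(0, 56 - 63) = 0.
Homeowner 3: others sum to 62; max(0, 56 - 62) = 0.
Homeowner 4: others sum to 39; max(0, 56 - 39) = 17.
Homeowner 5: others sum to 60; max(0, 56 - 60) = 0.
Total collected = 8 + 0 + 0 + 17 + 0 = 25.

25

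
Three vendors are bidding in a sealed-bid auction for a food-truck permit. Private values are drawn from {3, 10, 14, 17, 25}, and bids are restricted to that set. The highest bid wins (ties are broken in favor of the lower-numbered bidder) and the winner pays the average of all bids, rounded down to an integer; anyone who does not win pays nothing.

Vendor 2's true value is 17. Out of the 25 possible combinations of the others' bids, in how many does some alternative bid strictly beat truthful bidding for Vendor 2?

7

Others bid (3, 3): truth gives 10; bid 10 gives 12 > 10. Violating.
Others bid (3, 10): truth gives 7; bid 10 gives 10 > 7. Violating.
Others bid (3, 14): truth gives 6; bid 14 gives 7 > 6. Violating.
Others bid (10, 3): truth gives 7; bid 14 gives 8 > 7. Violating.
Others bid (3, 17): truth gives 5; no alternative beats it.
Others bid (3, 25): truth gives 0; no alternative beats it.
(Checking all 25 profiles: 7 have a profitable deviation, 18 do not.)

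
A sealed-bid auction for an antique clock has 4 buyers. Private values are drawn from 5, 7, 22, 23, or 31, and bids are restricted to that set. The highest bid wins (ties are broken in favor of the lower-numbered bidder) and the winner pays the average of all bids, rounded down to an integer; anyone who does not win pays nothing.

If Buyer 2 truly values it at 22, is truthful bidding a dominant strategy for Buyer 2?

No

Consider the case where Buyer 1 bids 5, Buyer 3 bids 5 and Buyer 4 bids 5.
Truthful bid 22: wins, pays 9, utility 22 - 9 = 13.
Bid 7 instead: wins, pays 5, utility 22 - 5 = 17.
Since 17 > 13, bidding 7 is strictly better here, so truthful bidding is not dominant.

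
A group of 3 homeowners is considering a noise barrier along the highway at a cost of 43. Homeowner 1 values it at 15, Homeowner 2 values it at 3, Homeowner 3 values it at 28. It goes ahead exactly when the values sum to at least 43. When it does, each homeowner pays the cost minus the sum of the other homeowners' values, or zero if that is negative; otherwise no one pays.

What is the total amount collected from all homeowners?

37

Total value 46 ≥ cost 43, so it is built.
Homeowner 1: others sum to 31; max(0, 43 - 31) = 12.
Homeowner 2: others sum to 43; max(0, 43 - 43) = 0.
Homeowner 3: others sum to 18; max(0, 43 - 18) = 25.
Total collected = 12 + 0 + 25 = 37.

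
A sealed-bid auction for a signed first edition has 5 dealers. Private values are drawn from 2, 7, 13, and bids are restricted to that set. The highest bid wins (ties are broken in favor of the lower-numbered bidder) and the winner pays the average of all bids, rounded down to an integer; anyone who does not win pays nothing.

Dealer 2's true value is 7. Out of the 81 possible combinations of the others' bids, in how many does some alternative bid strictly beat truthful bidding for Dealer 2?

7

Others bid (2, 2, 2, 13): truth gives 0; bid 13 gives 1 > 0. Violating.
Others bid (2, 2, 13, 2): truth gives 0; bid 13 gives 1 > 0. Violating.
Others bid (2, 13, 2, 2): truth gives 0; bid 13 gives 1 > 0. Violating.
Others bid (7, 2, 2, 2): truth gives 0; bid 13 gives 2 > 0. Violating.
Others bid (2, 2, 2, 2): truth gives 4; no alternative beats it.
Others bid (2, 2, 2, 7): truth gives 3; no alternative beats it.
(Checking all 81 profiles: 7 have a profitable deviation, 74 do not.)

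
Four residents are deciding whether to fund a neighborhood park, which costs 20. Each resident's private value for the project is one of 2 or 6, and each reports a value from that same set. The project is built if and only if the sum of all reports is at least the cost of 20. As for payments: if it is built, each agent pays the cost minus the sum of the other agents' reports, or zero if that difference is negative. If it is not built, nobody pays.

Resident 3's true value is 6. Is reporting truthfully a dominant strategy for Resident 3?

Check each profile of the others' reports and compare truth against every alternative report.
Others report (6, 6, 6): truth gives 4, best alternative gives 4.
Others report (2, 2, 2): truth gives 0, best alternative gives 0.
Others report (2, 2, 6): truth gives 0, best alternative gives 0.
Others report (2, 6, 2): truth gives 0, best alternative gives 0.
Others report (2, 6, 6): truth gives 0, best alternative gives 0.
Others report (6, 2, 2): truth gives 0, best alternative gives 0.
(Remaining 2 profiles checked similarly; truth is weakly best in each.)
In every case the truthful report is at least as good as any alternative, so it is a dominant strategy.

Yes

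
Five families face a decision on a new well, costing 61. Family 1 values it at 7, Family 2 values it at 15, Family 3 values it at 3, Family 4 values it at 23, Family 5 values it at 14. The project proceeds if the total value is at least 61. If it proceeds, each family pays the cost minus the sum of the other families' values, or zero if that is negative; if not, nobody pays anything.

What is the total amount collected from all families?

Total value 62 ≥ cost 61, so it is built.
Family 1: others sum to 55; max(0, 61 - 55) = 6.
Family 2: others sum to 47; max(0, 61 - 47) = 14.
Family 3: others sum to 59; max(0, 61 - 59) = 2.
Family 4: others sum to 39; max(0, 61 - 39) = 22.
Family 5: others sum to 48; max(0, 61 - 48) = 13.
Total collected = 6 + 14 + 2 + 22 + 13 = 57.

57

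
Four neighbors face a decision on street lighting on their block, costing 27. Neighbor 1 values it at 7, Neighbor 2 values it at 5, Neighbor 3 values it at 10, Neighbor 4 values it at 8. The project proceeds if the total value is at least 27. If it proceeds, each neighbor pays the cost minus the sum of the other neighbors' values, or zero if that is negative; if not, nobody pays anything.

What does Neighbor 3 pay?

7

Total value 30 ≥ cost 27, so the project is built.
The other neighbors' values sum to 20.
Cost minus that sum is 27 - 20 = 7.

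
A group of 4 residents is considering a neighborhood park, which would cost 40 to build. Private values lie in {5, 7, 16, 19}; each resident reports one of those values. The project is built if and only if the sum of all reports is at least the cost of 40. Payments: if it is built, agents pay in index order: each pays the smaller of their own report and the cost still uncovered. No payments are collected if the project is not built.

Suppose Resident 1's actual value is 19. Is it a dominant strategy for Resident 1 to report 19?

Consider the case where Resident 2 reports 5, Resident 3 reports 5 and Resident 4 reports 16.
Truthful report 19: project built, pays 19, utility 19 - 19 = 0.
Report 16 instead: project built, pays 16, utility 19 - 16 = 3.
Since 3 > 0, reporting 16 is strictly better here, so truthful reporting is not dominant.

No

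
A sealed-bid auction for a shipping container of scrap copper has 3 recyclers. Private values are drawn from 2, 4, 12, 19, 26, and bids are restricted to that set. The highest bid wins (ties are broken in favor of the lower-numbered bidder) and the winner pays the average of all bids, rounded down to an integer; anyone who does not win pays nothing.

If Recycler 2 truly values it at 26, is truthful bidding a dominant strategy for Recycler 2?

Consider the case where Recycler 1 bids 2 and Recycler 3 bids 2.
Truthful bid 26: wins, pays 10, utility 26 - 10 = 16.
Bid 4 instead: wins, pays 2, utility 26 - 2 = 24.
Since 24 > 16, bidding 4 is strictly better here, so truthful bidding is not dominant.

No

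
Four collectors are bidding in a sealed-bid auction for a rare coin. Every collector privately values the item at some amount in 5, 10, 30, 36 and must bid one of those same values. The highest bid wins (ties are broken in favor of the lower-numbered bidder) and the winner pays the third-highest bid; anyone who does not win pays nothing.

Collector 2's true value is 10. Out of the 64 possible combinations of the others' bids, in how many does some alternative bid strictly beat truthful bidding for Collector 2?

6

Others bid (5, 5, 30): truth gives 0; bid 30 gives 5 > 0. Violating.
Others bid (5, 5, 36): truth gives 0; bid 36 gives 5 > 0. Violating.
Others bid (5, 30, 5): truth gives 0; bid 30 gives 5 > 0. Violating.
Others bid (5, 36, 5): truth gives 0; bid 36 gives 5 > 0. Violating.
Others bid (5, 5, 5): truth gives 5; no alternative beats it.
Others bid (5, 5, 10): truth gives 5; no alternative beats it.
(Checking all 64 profiles: 6 have a profitable deviation, 58 do not.)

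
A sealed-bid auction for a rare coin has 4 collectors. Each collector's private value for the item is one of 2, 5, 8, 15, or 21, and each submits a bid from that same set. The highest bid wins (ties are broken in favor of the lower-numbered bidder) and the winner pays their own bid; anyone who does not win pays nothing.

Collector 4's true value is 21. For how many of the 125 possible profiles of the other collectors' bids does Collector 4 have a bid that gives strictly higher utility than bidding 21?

27

Others bid (2, 2, 2): truth gives 0; bid 5 gives 16 > 0. Violating.
Others bid (2, 2, 5): truth gives 0; bid 8 gives 13 > 0. Violating.
Others bid (2, 2, 8): truth gives 0; bid 15 gives 6 > 0. Violating.
Others bid (2, 5, 2): truth gives 0; bid 8 gives 13 > 0. Violating.
Others bid (2, 2, 15): truth gives 0; no alternative beats it.
Others bid (2, 2, 21): truth gives 0; no alternative beats it.
(Checking all 125 profiles: 27 have a profitable deviation, 98 do not.)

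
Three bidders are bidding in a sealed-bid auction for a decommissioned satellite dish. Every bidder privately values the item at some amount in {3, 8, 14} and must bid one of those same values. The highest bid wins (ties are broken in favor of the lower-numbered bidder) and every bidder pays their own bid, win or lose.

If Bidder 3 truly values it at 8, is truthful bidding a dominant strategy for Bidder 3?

Consider the case where Bidder 1 bids 3 and Bidder 2 bids 8.
Truthful bid 8: loses but pays 8, utility -8.
Bid 3 instead: loses but pays 3, utility -3.
Since -3 > -8, bidding 3 is strictly better here, so truthful bidding is not dominant.

No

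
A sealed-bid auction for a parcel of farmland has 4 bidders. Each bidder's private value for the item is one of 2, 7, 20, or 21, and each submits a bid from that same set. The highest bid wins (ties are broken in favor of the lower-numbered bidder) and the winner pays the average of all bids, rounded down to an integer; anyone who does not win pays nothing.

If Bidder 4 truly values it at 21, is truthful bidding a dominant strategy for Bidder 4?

Consider the case where Bidder 1 bids 2, Bidder 2 bids 2 and Bidder 3 bids 2.
Truthful bid 21: wins, pays 6, utility 21 - 6 = 15.
Bid 7 instead: wins, pays 3, utility 21 - 3 = 18.
Since 18 > 15, bidding 7 is strictly better here, so truthful bidding is not dominant.

No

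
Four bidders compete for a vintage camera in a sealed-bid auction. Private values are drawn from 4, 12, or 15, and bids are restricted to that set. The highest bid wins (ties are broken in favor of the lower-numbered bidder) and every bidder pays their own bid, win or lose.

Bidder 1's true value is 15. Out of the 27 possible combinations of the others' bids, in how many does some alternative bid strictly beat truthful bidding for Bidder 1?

8

Others bid (4, 4, 4): truth gives 0; bid 4 gives 11 > 0. Violating.
Others bid (4, 4, 12): truth gives 0; bid 12 gives 3 > 0. Violating.
Others bid (4, 12, 4): truth gives 0; bid 12 gives 3 > 0. Violating.
Others bid (4, 12, 12): truth gives 0; bid 12 gives 3 > 0. Violating.
Others bid (4, 4, 15): truth gives 0; no alternative beats it.
Others bid (4, 12, 15): truth gives 0; no alternative beats it.
(Checking all 27 profiles: 8 have a profitable deviation, 19 do not.)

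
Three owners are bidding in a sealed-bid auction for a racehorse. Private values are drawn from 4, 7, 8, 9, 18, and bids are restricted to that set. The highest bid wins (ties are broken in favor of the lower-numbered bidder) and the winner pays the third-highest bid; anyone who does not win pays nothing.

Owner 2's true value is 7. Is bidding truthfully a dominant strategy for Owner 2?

Consider the case where Owner 1 bids 4 and Owner 3 bids 8.
Truthful bid 7: loses, pays 0, utility 0.
Bid 8 instead: wins, pays 4, utility 7 - 4 = 3.
Since 3 > 0, bidding 8 is strictly better here, so truthful bidding is not dominant.

No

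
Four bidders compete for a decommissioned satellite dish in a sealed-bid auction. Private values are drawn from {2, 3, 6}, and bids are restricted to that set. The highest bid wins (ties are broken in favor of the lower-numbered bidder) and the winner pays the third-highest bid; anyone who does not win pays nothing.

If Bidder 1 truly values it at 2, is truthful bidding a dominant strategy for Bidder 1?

Yes

Check each profile of the others' bids and compare truth against every alternative bid.
Others bid (2, 3, 3): truth gives 0, best alternative gives -1.
Others bid (3, 2, 3): truth gives 0, best alternative gives -1.
Others bid (3, 3, 2): truth gives 0, best alternative gives -1.
Others bid (3, 3, 3): truth gives 0, best alternative gives -1.
Others bid (2, 2, 2): truth gives 0, best alternative gives 0.
Others bid (2, 2, 3): truth gives 0, best alternative gives 0.
(Remaining 21 profiles checked similarly; truth is weakly best in each.)
In every case the truthful bid is at least as good as any alternative, so it is a dominant strategy.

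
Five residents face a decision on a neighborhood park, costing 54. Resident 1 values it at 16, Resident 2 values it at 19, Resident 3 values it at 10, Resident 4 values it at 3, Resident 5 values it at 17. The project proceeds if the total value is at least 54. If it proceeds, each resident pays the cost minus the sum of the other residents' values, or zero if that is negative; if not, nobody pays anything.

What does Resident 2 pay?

8

Total value 65 ≥ cost 54, so the project is built.
The other residents' values sum to 46.
Cost minus that sum is 54 - 46 = 8.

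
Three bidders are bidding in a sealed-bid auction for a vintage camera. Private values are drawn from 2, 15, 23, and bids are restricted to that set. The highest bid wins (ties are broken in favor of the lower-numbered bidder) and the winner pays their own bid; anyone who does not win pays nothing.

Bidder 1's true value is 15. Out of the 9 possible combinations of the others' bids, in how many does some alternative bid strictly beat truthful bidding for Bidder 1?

Others bid (2, 2): truth gives 0; bid 2 gives 13 > 0. Violating.
Others bid (2, 15): truth gives 0; no alternative beats it.
Others bid (2, 23): truth gives 0; no alternative beats it.
(Checking all 9 profiles: 1 has a profitable deviation, 8 do not.)

1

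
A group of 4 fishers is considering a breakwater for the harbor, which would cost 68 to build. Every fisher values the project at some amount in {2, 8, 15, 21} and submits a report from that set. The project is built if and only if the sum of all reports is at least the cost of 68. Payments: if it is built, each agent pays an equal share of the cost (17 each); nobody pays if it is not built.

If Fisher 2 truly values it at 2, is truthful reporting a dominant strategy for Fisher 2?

Check each profile of the others' reports and compare truth against every alternative report.
Others report (21, 21, 21): truth gives 0, best alternative gives -15.
Others report (2, 2, 2): truth gives 0, best alternative gives 0.
Others report (2, 2, 8): truth gives 0, best alternative gives 0.
Others report (2, 2, 15): truth gives 0, best alternative gives 0.
Others report (2, 2, 21): truth gives 0, best alternative gives 0.
Others report (2, 8, 2): truth gives 0, best alternative gives 0.
(Remaining 58 profiles checked similarly; truth is weakly best in each.)
In every case the truthful report is at least as good as any alternative, so it is a dominant strategy.

Yes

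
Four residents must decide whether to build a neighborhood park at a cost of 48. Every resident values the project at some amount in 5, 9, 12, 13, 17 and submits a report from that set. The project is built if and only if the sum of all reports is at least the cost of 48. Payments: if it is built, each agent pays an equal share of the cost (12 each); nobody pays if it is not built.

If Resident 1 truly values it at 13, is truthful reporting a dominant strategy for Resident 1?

Consider the case where Resident 2 reports 5, Resident 3 reports 9 and Resident 4 reports 17.
Truthful report 13: project not built, utility 0.
Report 17 instead: project built, pays 12, utility 13 - 12 = 1.
Since 1 > 0, reporting 17 is strictly better here, so truthful reporting is not dominant.

No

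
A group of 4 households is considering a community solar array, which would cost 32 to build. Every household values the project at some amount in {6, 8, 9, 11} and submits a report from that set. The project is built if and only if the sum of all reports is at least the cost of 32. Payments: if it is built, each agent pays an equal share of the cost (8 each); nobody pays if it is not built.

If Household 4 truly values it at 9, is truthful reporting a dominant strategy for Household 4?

No

Consider the case where Household 1 reports 6, Household 2 reports 6 and Household 3 reports 9.
Truthful report 9: project not built, utility 0.
Report 11 instead: project built, pays 8, utility 9 - 8 = 1.
Since 1 > 0, reporting 11 is strictly better here, so truthful reporting is not dominant.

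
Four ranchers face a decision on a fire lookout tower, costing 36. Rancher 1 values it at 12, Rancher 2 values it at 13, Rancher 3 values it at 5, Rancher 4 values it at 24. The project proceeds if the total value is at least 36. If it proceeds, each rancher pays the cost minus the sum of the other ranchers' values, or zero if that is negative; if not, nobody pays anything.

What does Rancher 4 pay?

6

Total value 54 ≥ cost 36, so the project is built.
The other ranchers' values sum to 30.
Cost minus that sum is 36 - 30 = 6.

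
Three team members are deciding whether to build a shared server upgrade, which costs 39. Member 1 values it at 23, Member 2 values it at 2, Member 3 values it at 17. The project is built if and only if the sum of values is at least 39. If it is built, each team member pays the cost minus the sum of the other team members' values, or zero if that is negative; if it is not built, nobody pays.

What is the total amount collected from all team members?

34

Total value 42 ≥ cost 39, so it is built.
Member 1: others sum to 19; max(0, 39 - 19) = 20.
Member 2: others sum to 40; max(0, 39 - 40) = 0.
Member 3: others sum to 25; max(0, 39 - 25) = 14.
Total collected = 20 + 0 + 14 = 34.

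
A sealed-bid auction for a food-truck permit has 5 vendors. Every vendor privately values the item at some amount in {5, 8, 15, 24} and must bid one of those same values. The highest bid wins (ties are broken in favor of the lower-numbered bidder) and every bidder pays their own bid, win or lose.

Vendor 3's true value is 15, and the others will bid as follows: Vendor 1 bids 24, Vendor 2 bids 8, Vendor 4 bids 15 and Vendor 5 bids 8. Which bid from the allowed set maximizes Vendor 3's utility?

Bid 5: loses but pays 5, utility -5.
Bid 8: loses but pays 8, utility -8.
Bid 15: loses but pays 15, utility -15.
Bid 24: loses but pays 24, utility -24.
The best choice is 5 with utility -5.

5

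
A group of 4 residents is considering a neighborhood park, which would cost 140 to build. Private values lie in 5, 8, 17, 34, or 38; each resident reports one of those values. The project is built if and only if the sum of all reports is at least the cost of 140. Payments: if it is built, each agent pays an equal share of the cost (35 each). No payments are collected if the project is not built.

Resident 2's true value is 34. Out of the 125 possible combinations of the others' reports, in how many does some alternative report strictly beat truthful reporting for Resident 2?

7

Others report (34, 34, 38): truth gives -1; report 5 gives 0 > -1. Violating.
Others report (34, 38, 34): truth gives -1; report 5 gives 0 > -1. Violating.
Others report (34, 38, 38): truth gives -1; report 5 gives 0 > -1. Violating.
Others report (38, 34, 34): truth gives -1; report 5 gives 0 > -1. Violating.
Others report (5, 5, 5): truth gives 0; no alternative beats it.
Others report (5, 5, 8): truth gives 0; no alternative beats it.
(Checking all 125 profiles: 7 have a profitable deviation, 118 do not.)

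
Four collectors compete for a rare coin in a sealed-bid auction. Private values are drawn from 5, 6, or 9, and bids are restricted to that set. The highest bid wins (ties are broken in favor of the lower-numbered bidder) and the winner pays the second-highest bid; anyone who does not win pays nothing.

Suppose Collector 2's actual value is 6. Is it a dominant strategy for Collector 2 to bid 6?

Check each profile of the others' bids and compare truth against every alternative bid.
Others bid (5, 5, 5): truth gives 1, best alternative gives 1.
Others bid (5, 5, 6): truth gives 0, best alternative gives 0.
Others bid (5, 5, 9): truth gives 0, best alternative gives 0.
Others bid (5, 6, 5): truth gives 0, best alternative gives 0.
Others bid (5, 6, 6): truth gives 0, best alternative gives 0.
Others bid (5, 6, 9): truth gives 0, best alternative gives 0.
(Remaining 21 profiles checked similarly; truth is weakly best in each.)
In every case the truthful bid is at least as good as any alternative, so it is a dominant strategy.

Yes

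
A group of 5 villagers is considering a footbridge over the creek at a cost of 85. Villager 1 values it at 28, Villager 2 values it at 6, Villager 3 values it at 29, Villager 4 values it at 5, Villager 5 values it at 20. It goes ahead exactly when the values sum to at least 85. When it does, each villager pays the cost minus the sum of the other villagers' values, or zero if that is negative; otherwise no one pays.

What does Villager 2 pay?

Total value 88 ≥ cost 85, so the project is built.
The other villagers' values sum to 82.
Cost minus that sum is 85 - 82 = 3.

3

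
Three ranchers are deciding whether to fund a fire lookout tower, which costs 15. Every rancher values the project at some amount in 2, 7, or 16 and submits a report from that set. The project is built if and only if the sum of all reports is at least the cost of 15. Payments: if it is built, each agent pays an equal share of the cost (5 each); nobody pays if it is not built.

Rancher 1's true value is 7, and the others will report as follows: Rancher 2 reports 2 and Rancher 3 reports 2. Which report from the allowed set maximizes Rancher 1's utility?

16

Report 2: project not built, utility 0.
Report 7: project not built, utility 0.
Report 16: project built, pays 5, utility 7 - 5 = 2.
The best choice is 16 with utility 2.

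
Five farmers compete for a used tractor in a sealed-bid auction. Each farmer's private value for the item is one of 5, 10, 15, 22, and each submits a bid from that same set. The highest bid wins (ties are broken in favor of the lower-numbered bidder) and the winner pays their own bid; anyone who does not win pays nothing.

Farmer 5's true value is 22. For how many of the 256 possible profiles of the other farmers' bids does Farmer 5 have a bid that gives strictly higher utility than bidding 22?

16

Others bid (5, 5, 5, 5): truth gives 0; bid 10 gives 12 > 0. Violating.
Others bid (5, 5, 5, 10): truth gives 0; bid 15 gives 7 > 0. Violating.
Others bid (5, 5, 10, 5): truth gives 0; bid 15 gives 7 > 0. Violating.
Others bid (5, 5, 10, 10): truth gives 0; bid 15 gives 7 > 0. Violating.
Others bid (5, 5, 5, 15): truth gives 0; no alternative beats it.
Others bid (5, 5, 5, 22): truth gives 0; no alternative beats it.
(Checking all 256 profiles: 16 have a profitable deviation, 240 do not.)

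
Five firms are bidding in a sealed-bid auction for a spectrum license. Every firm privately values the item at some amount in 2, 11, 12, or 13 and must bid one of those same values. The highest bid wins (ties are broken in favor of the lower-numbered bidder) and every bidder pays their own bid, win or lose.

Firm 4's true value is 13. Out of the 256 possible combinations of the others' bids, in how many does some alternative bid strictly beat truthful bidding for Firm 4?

172

Others bid (2, 2, 2, 2): truth gives 0; bid 11 gives 2 > 0. Violating.
Others bid (2, 2, 2, 11): truth gives 0; bid 11 gives 2 > 0. Violating.
Others bid (2, 2, 2, 12): truth gives 0; bid 12 gives 1 > 0. Violating.
Others bid (2, 2, 11, 2): truth gives 0; bid 12 gives 1 > 0. Violating.
Others bid (2, 2, 2, 13): truth gives 0; no alternative beats it.
Others bid (2, 2, 11, 13): truth gives 0; no alternative beats it.
(Checking all 256 profiles: 172 have a profitable deviation, 84 do not.)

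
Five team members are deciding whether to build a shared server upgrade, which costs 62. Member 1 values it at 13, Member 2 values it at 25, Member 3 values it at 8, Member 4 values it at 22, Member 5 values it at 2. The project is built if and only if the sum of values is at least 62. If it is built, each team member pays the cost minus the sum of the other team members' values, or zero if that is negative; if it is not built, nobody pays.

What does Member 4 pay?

14

Total value 70 ≥ cost 62, so the project is built.
The other team members' values sum to 48.
Cost minus that sum is 62 - 48 = 14.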